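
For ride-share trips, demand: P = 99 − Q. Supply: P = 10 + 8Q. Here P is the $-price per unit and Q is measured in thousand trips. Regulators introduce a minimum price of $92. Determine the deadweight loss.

$37.56 thousand

Competitive equilibrium: 99 − Q = 10 + 8Q → Q* = 9.8889, P* = 89.1111.
At the floor P = 92, quantity demanded = (99 − 92)/1 = 7.
Sellers' marginal cost at Q' = 7: 10 + 8·7 = 66.
ΔQ = 9.8889 − 7 = 2.8889; wedge = 92 − 66 = 26.
DWL = ½ × 2.8889 × 26 = $37.56 thousand.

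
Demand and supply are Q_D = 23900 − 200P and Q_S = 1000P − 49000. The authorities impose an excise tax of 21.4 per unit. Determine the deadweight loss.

38163.33

In inverse form: demand P = 119.5 − 0.005Q, supply P = 49 + 0.001Q.
Competitive equilibrium: 119.5 − 0.005Q = 49 + 0.001Q → Q* = 11750, P* = 60.75.
With the tax, the buyer price exceeds the seller price by 21.4: (119.5 − 0.005Q) − (49 + 0.001Q) = 21.4 → Q' = 8183.3333.
ΔQ = 11750 − 8183.3333 = 3566.6667; the wedge equals the tax, 21.4.
DWL = ½ × 3566.6667 × 21.4 = 38163.33.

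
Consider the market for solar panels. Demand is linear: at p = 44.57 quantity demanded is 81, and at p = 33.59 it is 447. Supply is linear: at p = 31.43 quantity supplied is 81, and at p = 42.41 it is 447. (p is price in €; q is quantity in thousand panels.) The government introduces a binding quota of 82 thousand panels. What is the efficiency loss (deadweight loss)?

Demand slope = (33.59 − 44.57)/(447 − 81) = −0.03, so p = 47 − 0.03q.
Supply slope = (42.41 − 31.43)/(447 − 81) = 0.03, so p = 29 + 0.03q.
Competitive equilibrium: 47 − 0.03q = 29 + 0.03q → q* = 300, p* = 38.
At q = 82: demand price = 47 − 0.03·82 = 44.54; supply price = 29 + 0.03·82 = 31.46.
Δq = 300 − 82 = 218; wedge = 44.54 − 31.46 = 13.08.
The triangle = ½ × 218 × 13.08 = €1425.72 thousand.

€1425.72 thousand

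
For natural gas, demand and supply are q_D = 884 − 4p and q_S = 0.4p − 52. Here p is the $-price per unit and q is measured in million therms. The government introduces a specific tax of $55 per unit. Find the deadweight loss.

$550 million

In inverse form: demand p = 221 − 0.25q, supply p = 130 + 2.5q.
Competitive equilibrium: 221 − 0.25q = 130 + 2.5q → q* = 33.0909, p* = 212.7273.
With the tax, the buyer price exceeds the seller price by 55: (221 − 0.25q) − (130 + 2.5q) = 55 → q' = 13.0909.
Δq = 33.0909 − 13.0909 = 20; the wedge equals the tax, 55.
DWL = ½ × 20 × 55 = $550 million.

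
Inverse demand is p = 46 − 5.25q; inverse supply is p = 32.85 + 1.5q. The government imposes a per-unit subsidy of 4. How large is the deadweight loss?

Competitive equilibrium: 46 − 5.25q = 32.85 + 1.5q → q* = 1.9481, p* = 35.7722.
The subsidy lowers effective supply by 4: p = 28.85 + 1.5q.
New quantity: 46 − 5.25q = 28.85 + 1.5q → q' = 2.5407.
Overproduction Δq = 2.5407 − 1.9481 = 0.5926; wedge = subsidy = 4.
The triangle = ½ × 0.5926 × 4 = 1.19.

1.19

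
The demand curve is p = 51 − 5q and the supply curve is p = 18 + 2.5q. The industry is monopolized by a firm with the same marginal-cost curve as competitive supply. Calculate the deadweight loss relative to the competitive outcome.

Competitive equilibrium: 51 − 5q = 18 + 2.5q → q* = 4.4, p* = 29.
Marginal revenue: MR = 51 − 10q. Set MR = MC: 51 − 10q = 18 + 2.5q → q_m = 2.64.
Price p_m = 51 − 5·2.64 = 37.8; MC(q_m) = 18 + 2.5·2.64 = 24.6.
Competitive q* = 4.4, so Δq = 1.76; wedge = 37.8 − 24.6 = 13.2.
Welfare loss = ½ × 1.76 × 13.2 = 11.616.

11.616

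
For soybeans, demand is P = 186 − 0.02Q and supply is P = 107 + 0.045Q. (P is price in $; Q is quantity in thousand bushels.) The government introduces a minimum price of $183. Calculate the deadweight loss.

$36888.94 thousand

Competitive equilibrium: 186 − 0.02Q = 107 + 0.045Q → Q* = 1215.3846, P* = 161.6923.
At the floor P = 183, quantity demanded = (186 − 183)/0.02 = 150.
Sellers' marginal cost at Q' = 150: 107 + 0.045·150 = 113.75.
ΔQ = 1215.3846 − 150 = 1065.3846; wedge = 183 − 113.75 = 69.25.
Deadweight loss = ½ × 1065.3846 × 69.25 = $36888.94 thousand.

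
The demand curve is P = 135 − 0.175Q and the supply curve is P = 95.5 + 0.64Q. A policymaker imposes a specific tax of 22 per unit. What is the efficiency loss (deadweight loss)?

Competitive equilibrium: 135 − 0.175Q = 95.5 + 0.64Q → Q* = 48.4663, P* = 126.5184.
With the tax, the buyer price exceeds the seller price by 22: (135 − 0.175Q) − (95.5 + 0.64Q) = 22 → Q' = 21.4724.
ΔQ = 48.4663 − 21.4724 = 26.9939; the wedge equals the tax, 22.
DWL = ½ × 26.9939 × 22 = 296.93.

296.93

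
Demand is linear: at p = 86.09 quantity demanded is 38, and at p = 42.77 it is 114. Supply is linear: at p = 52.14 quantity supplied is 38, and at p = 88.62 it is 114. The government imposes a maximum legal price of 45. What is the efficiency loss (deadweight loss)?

1170.03

Demand slope = (42.77 − 86.09)/(114 − 38) = −0.57, so p = 107.75 − 0.57q.
Supply slope = (88.62 − 52.14)/(114 − 38) = 0.48, so p = 33.9 + 0.48q.
Competitive equilibrium: 107.75 − 0.57q = 33.9 + 0.48q → q* = 70.3333, p* = 67.66.
At the ceiling p = 45, quantity supplied = (45 − 33.9)/0.48 = 23.125.
Willingness to pay at q' = 23.125: 107.75 − 0.57·23.125 = 94.5688.
Δq = 70.3333 − 23.125 = 47.2083; wedge = 94.5688 − 45 = 49.5688.
Deadweight loss = ½ × 47.2083 × 49.5688 = 1170.03.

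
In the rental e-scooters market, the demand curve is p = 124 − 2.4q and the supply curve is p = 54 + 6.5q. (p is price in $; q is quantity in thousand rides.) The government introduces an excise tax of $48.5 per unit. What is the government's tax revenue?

Competitive equilibrium: 124 − 2.4q = 54 + 6.5q → q* = 7.8652, p* = 105.1236.
With the tax, the buyer price exceeds the seller price by 48.5: (124 − 2.4q) − (54 + 6.5q) = 48.5 → q' = 2.4157.
Tax revenue = 48.5 × 2.4157 = $117.16 thousand.

$117.16 thousand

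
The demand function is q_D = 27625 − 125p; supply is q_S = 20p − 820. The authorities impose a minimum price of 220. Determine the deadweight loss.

257263.47

In inverse form: demand p = 221 − 0.008q, supply p = 41 + 0.05q.
Competitive equilibrium: 221 − 0.008q = 41 + 0.05q → q* = 3103.4483, p* = 196.1724.
At the floor p = 220, quantity demanded = (221 − 220)/0.008 = 125.
Sellers' marginal cost at q' = 125: 41 + 0.05·125 = 47.25.
Δq = 3103.4483 − 125 = 2978.4483; wedge = 220 − 47.25 = 172.75.
Welfare loss = ½ × 2978.4483 × 172.75 = 257263.47.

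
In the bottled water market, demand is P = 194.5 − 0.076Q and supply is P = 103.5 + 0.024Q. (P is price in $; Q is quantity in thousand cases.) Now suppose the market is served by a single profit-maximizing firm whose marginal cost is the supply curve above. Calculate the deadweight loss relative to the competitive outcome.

Competitive equilibrium: 194.5 − 0.076Q = 103.5 + 0.024Q → Q* = 910, P* = 125.34.
Marginal revenue: MR = 194.5 − 0.152Q. Set MR = MC: 194.5 − 0.152Q = 103.5 + 0.024Q → Q_m = 517.04545.
Price P_m = 194.5 − 0.076·517.04545 = 155.20455; MC(Q_m) = 103.5 + 0.024·517.04545 = 115.90909.
Competitive Q* = 910, so ΔQ = 392.95455; wedge = 155.20455 − 115.90909 = 39.29546.
The triangle = ½ × 392.95455 × 39.29546 = $7720.66 thousand.

$7720.66 thousand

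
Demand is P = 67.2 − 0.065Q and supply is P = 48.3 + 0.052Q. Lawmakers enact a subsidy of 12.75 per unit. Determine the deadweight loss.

694.71

Competitive equilibrium: 67.2 − 0.065Q = 48.3 + 0.052Q → Q* = 161.5385, P* = 56.7.
The subsidy lowers effective supply by 12.75: P = 35.55 + 0.052Q.
New quantity: 67.2 − 0.065Q = 35.55 + 0.052Q → Q' = 270.5128.
Overproduction ΔQ = 270.5128 − 161.5385 = 108.9743; wedge = subsidy = 12.75.
DWL = ½ × 108.9743 × 12.75 = 694.71.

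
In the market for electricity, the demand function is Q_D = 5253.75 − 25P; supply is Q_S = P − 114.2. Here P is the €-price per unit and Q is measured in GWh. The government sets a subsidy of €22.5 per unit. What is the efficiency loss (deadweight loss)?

In inverse form: demand P = 210.15 − 0.04Q, supply P = 114.2 + Q.
Competitive equilibrium: 210.15 − 0.04Q = 114.2 + Q → Q* = 92.2596, P* = 206.4596.
The subsidy lowers effective supply by 22.5: P = 91.7 + Q.
New quantity: 210.15 − 0.04Q = 91.7 + Q → Q' = 113.8942.
Overproduction ΔQ = 113.8942 − 92.2596 = 21.6346; wedge = subsidy = 22.5.
DWL = ½ × 21.6346 × 22.5 = €243.39.

€243.39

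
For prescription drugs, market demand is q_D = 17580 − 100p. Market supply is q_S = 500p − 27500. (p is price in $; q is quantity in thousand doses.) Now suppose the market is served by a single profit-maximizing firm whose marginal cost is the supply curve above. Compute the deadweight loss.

$125625.34 thousand

In inverse form: demand p = 175.8 − 0.01q, supply p = 55 + 0.002q.
Competitive equilibrium: 175.8 − 0.01q = 55 + 0.002q → q* = 10066.66667, p* = 75.13333.
Marginal revenue: MR = 175.8 − 0.02q. Set MR = MC: 175.8 − 0.02q = 55 + 0.002q → q_m = 5490.90909.
Price p_m = 175.8 − 0.01·5490.90909 = 120.89091; MC(q_m) = 55 + 0.002·5490.90909 = 65.98182.
Competitive q* = 10066.66667, so Δq = 4575.75758; wedge = 120.89091 − 65.98182 = 54.90909.
Welfare loss = ½ × 4575.75758 × 54.90909 = $125625.34 thousand.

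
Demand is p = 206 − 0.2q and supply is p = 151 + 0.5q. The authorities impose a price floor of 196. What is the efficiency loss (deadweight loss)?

Competitive equilibrium: 206 − 0.2q = 151 + 0.5q → q* = 78.5714, p* = 190.2857.
At the floor p = 196, quantity demanded = (206 − 196)/0.2 = 50.
Sellers' marginal cost at q' = 50: 151 + 0.5·50 = 176.
Δq = 78.5714 − 50 = 28.5714; wedge = 196 − 176 = 20.
Welfare loss = ½ × 28.5714 × 20 = 285.71.

285.71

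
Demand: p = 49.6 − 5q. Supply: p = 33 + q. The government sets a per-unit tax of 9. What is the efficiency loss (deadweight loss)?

Competitive equilibrium: 49.6 − 5q = 33 + q → q* = 2.7667, p* = 35.7667.
With the tax, the buyer price exceeds the seller price by 9: (49.6 − 5q) − (33 + q) = 9 → q' = 1.2667.
Δq = 2.7667 − 1.2667 = 1.5; the wedge equals the tax, 9.
Welfare loss = ½ × 1.5 × 9 = 6.75.

6.75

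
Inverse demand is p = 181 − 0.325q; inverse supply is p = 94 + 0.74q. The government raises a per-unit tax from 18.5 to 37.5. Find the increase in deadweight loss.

Competitive equilibrium: 181 − 0.325q = 94 + 0.74q → q* = 81.6901, p* = 154.4507.
For a per-unit tax t: Δq = t/1.065, so DWL = ½·t·(t/1.065) = t²/2.13.
At t = 18.5: DWL = 160.681. At t = 37.5: DWL = 660.211.
Increase = 660.211 − 160.681 = 499.53.

499.53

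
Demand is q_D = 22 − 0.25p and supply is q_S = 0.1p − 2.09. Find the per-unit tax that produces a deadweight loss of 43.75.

35

In inverse form: demand p = 88 − 4q, supply p = 20.9 + 10q.
Competitive equilibrium: 88 − 4q = 20.9 + 10q → q* = 4.7929, p* = 68.8286.
A tax t gives Δq = t/14 and wedge t, so DWL = t²/28.
t²/28 = 43.75 → t² = 1225 → t = 35.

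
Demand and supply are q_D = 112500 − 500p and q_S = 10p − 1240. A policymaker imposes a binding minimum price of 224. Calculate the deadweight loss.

In inverse form: demand p = 225 − 0.002q, supply p = 124 + 0.1q.
Competitive equilibrium: 225 − 0.002q = 124 + 0.1q → q* = 990.1961, p* = 223.0196.
At the floor p = 224, quantity demanded = (225 − 224)/0.002 = 500.
Sellers' marginal cost at q' = 500: 124 + 0.1·500 = 174.
Δq = 990.1961 − 500 = 490.1961; wedge = 224 − 174 = 50.
The triangle = ½ × 490.1961 × 50 = 12254.90.

12254.90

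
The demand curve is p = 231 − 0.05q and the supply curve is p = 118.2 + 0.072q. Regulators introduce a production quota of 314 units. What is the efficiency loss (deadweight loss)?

22742.04

Competitive equilibrium: 231 − 0.05q = 118.2 + 0.072q → q* = 924.5902, p* = 184.7705.
At q = 314: demand price = 231 − 0.05·314 = 215.3; supply price = 118.2 + 0.072·314 = 140.808.
Δq = 924.5902 − 314 = 610.5902; wedge = 215.3 − 140.808 = 74.492.
The triangle = ½ × 610.5902 × 74.492 = 22742.04.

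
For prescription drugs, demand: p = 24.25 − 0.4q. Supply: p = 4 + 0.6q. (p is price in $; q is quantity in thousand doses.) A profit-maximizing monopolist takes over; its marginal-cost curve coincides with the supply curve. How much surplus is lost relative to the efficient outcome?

Competitive equilibrium: 24.25 − 0.4q = 4 + 0.6q → q* = 20.25, p* = 16.15.
Marginal revenue: MR = 24.25 − 0.8q. Set MR = MC: 24.25 − 0.8q = 4 + 0.6q → q_m = 14.4643.
Price p_m = 24.25 − 0.4·14.4643 = 18.4643; MC(q_m) = 4 + 0.6·14.4643 = 12.6786.
Competitive q* = 20.25, so Δq = 5.7857; wedge = 18.4643 − 12.6786 = 5.7857.
Welfare loss = ½ × 5.7857 × 5.7857 = $16.74 thousand.

$16.74 thousand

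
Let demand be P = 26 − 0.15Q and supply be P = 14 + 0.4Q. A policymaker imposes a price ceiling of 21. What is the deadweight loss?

Competitive equilibrium: 26 − 0.15Q = 14 + 0.4Q → Q* = 21.8182, P* = 22.7273.
At the ceiling P = 21, quantity supplied = (21 − 14)/0.4 = 17.5.
Willingness to pay at Q' = 17.5: 26 − 0.15·17.5 = 23.375.
ΔQ = 21.8182 − 17.5 = 4.3182; wedge = 23.375 − 21 = 2.375.
The triangle = ½ × 4.3182 × 2.375 = 5.13.

5.13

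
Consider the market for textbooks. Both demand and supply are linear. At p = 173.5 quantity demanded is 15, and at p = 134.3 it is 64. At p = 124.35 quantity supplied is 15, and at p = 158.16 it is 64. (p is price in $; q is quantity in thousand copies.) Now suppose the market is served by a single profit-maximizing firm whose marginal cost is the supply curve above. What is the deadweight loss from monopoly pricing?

Demand slope = (134.3 − 173.5)/(64 − 15) = −0.8, so p = 185.5 − 0.8q.
Supply slope = (158.16 − 124.35)/(64 − 15) = 0.69, so p = 114 + 0.69q.
Competitive equilibrium: 185.5 − 0.8q = 114 + 0.69q → q* = 47.9866, p* = 147.1107.
Marginal revenue: MR = 185.5 − 1.6q. Set MR = MC: 185.5 − 1.6q = 114 + 0.69q → q_m = 31.2227.
Price p_m = 185.5 − 0.8·31.2227 = 160.5218; MC(q_m) = 114 + 0.69·31.2227 = 135.5437.
Competitive q* = 47.9866, so Δq = 16.7639; wedge = 160.5218 − 135.5437 = 24.9781.
DWL = ½ × 16.7639 × 24.9781 = $209.37 thousand.

$209.37 thousand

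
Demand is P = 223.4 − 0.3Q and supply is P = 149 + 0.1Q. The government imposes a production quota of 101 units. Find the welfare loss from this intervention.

Competitive equilibrium: 223.4 − 0.3Q = 149 + 0.1Q → Q* = 186, P* = 167.6.
At Q = 101: demand price = 223.4 − 0.3·101 = 193.1; supply price = 149 + 0.1·101 = 159.1.
ΔQ = 186 − 101 = 85; wedge = 193.1 − 159.1 = 34.
DWL = ½ × 85 × 34 = 1445.

1445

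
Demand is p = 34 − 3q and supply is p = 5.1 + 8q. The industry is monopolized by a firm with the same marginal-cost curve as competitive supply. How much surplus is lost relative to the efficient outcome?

1.74

Competitive equilibrium: 34 − 3q = 5.1 + 8q → q* = 2.6273, p* = 26.1182.
Marginal revenue: MR = 34 − 6q. Set MR = MC: 34 − 6q = 5.1 + 8q → q_m = 2.0643.
Price p_m = 34 − 3·2.0643 = 27.8071; MC(q_m) = 5.1 + 8·2.0643 = 21.6144.
Competitive q* = 2.6273, so Δq = 0.563; wedge = 27.8071 − 21.6144 = 6.1927.
Deadweight loss = ½ × 0.563 × 6.1927 = 1.74.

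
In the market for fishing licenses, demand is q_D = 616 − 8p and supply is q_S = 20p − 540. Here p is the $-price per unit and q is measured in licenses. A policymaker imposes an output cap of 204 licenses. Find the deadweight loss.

$584.26

In inverse form: demand p = 77 − 0.125q, supply p = 27 + 0.05q.
Competitive equilibrium: 77 − 0.125q = 27 + 0.05q → q* = 285.7143, p* = 41.2857.
At q = 204: demand price = 77 − 0.125·204 = 51.5; supply price = 27 + 0.05·204 = 37.2.
Δq = 285.7143 − 204 = 81.7143; wedge = 51.5 − 37.2 = 14.3.
The triangle = ½ × 81.7143 × 14.3 = $584.26.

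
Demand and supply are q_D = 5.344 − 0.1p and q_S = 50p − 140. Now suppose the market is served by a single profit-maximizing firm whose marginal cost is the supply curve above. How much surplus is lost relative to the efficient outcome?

31.93

In inverse form: demand p = 53.44 − 10q, supply p = 2.8 + 0.02q.
Competitive equilibrium: 53.44 − 10q = 2.8 + 0.02q → q* = 5.0539, p* = 2.9011.
Marginal revenue: MR = 53.44 − 20q. Set MR = MC: 53.44 − 20q = 2.8 + 0.02q → q_m = 2.5295.
Price p_m = 53.44 − 10·2.5295 = 28.145; MC(q_m) = 2.8 + 0.02·2.5295 = 2.8506.
Competitive q* = 5.0539, so Δq = 2.5244; wedge = 28.145 − 2.8506 = 25.2944.
DWL = ½ × 2.5244 × 25.2944 = 31.93.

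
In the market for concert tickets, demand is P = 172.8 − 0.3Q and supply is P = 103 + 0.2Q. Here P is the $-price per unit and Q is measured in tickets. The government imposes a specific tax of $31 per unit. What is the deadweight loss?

Competitive equilibrium: 172.8 − 0.3Q = 103 + 0.2Q → Q* = 139.6, P* = 130.92.
With the tax, the buyer price exceeds the seller price by 31: (172.8 − 0.3Q) − (103 + 0.2Q) = 31 → Q' = 77.6.
ΔQ = 139.6 − 77.6 = 62; the wedge equals the tax, 31.
DWL = ½ × 62 × 31 = $961.

$961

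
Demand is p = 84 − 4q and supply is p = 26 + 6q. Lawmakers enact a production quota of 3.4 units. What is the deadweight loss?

28.80

Competitive equilibrium: 84 − 4q = 26 + 6q → q* = 5.8, p* = 60.8.
At q = 3.4: demand price = 84 − 4·3.4 = 70.4; supply price = 26 + 6·3.4 = 46.4.
Δq = 5.8 − 3.4 = 2.4; wedge = 70.4 − 46.4 = 24.
Welfare loss = ½ × 2.4 × 24 = 28.80.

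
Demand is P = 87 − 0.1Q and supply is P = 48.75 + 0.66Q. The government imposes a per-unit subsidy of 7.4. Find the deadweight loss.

36.03

Competitive equilibrium: 87 − 0.1Q = 48.75 + 0.66Q → Q* = 50.3289, P* = 81.9671.
The subsidy lowers effective supply by 7.4: P = 41.35 + 0.66Q.
New quantity: 87 − 0.1Q = 41.35 + 0.66Q → Q' = 60.0658.
Overproduction ΔQ = 60.0658 − 50.3289 = 9.7369; wedge = subsidy = 7.4.
Deadweight loss = ½ × 9.7369 × 7.4 = 36.03.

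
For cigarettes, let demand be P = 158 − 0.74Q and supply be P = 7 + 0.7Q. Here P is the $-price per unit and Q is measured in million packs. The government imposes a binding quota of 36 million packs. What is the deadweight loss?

Competitive equilibrium: 158 − 0.74Q = 7 + 0.7Q → Q* = 104.8611, P* = 80.4028.
At Q = 36: demand price = 158 − 0.74·36 = 131.36; supply price = 7 + 0.7·36 = 32.2.
ΔQ = 104.8611 − 36 = 68.8611; wedge = 131.36 − 32.2 = 99.16.
Deadweight loss = ½ × 68.8611 × 99.16 = $3414.13 million.

$3414.13 million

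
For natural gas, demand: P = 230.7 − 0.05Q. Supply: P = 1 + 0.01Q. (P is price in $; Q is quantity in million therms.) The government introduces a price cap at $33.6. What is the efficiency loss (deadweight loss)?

Competitive equilibrium: 230.7 − 0.05Q = 1 + 0.01Q → Q* = 3828.3333, P* = 39.2833.
At the ceiling P = 33.6, quantity supplied = (33.6 − 1)/0.01 = 3260.
Willingness to pay at Q' = 3260: 230.7 − 0.05·3260 = 67.7.
ΔQ = 3828.3333 − 3260 = 568.3333; wedge = 67.7 − 33.6 = 34.1.
The triangle = ½ × 568.3333 × 34.1 = $9690.08 million.

$9690.08 million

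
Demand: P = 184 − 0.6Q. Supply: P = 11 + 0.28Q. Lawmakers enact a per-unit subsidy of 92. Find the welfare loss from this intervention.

Competitive equilibrium: 184 − 0.6Q = 11 + 0.28Q → Q* = 196.5909, P* = 66.0455.
The subsidy lowers effective supply by 92: P = 0.28Q − 81.
New quantity: 184 − 0.6Q = 0.28Q − 81 → Q' = 301.1364.
Overproduction ΔQ = 301.1364 − 196.5909 = 104.5455; wedge = subsidy = 92.
The triangle = ½ × 104.5455 × 92 = 4809.09.

4809.09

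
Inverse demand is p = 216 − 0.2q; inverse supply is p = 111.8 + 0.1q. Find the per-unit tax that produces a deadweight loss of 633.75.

Competitive equilibrium: 216 − 0.2q = 111.8 + 0.1q → q* = 347.3333, p* = 146.5333.
A tax t gives Δq = t/0.3 and wedge t, so DWL = t²/0.6.
t²/0.6 = 633.75 → t² = 380.25 → t = 19.5.

19.5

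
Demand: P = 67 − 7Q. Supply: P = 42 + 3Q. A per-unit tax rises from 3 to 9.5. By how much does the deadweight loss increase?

4.06

Competitive equilibrium: 67 − 7Q = 42 + 3Q → Q* = 2.5, P* = 49.5.
For a per-unit tax t: ΔQ = t/10, so DWL = ½·t·(t/10) = t²/20.
At t = 3: DWL = 0.45. At t = 9.5: DWL = 4.513.
Increase = 4.513 − 0.45 = 4.06.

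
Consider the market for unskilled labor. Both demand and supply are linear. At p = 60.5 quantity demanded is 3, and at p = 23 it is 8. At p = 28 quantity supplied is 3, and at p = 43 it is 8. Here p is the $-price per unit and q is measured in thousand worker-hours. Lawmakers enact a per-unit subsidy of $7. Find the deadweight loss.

Demand slope = (23 − 60.5)/(8 − 3) = −7.5, so p = 83 − 7.5q.
Supply slope = (43 − 28)/(8 − 3) = 3, so p = 19 + 3q.
Competitive equilibrium: 83 − 7.5q = 19 + 3q → q* = 6.0952, p* = 37.2857.
The subsidy lowers effective supply by 7: p = 12 + 3q.
New quantity: 83 − 7.5q = 12 + 3q → q' = 6.7619.
Overproduction Δq = 6.7619 − 6.0952 = 0.6667; wedge = subsidy = 7.
The triangle = ½ × 0.6667 × 7 = $2.33 thousand.

$2.33 thousand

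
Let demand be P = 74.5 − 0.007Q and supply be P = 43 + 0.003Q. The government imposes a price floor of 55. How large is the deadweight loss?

Competitive equilibrium: 74.5 − 0.007Q = 43 + 0.003Q → Q* = 3150, P* = 52.45.
At the floor P = 55, quantity demanded = (74.5 − 55)/0.007 = 2785.71429.
Sellers' marginal cost at Q' = 2785.71429: 43 + 0.003·2785.71429 = 51.35714.
ΔQ = 3150 − 2785.71429 = 364.28571; wedge = 55 − 51.35714 = 3.64286.
The triangle = ½ × 364.28571 × 3.64286 = 663.52.

663.52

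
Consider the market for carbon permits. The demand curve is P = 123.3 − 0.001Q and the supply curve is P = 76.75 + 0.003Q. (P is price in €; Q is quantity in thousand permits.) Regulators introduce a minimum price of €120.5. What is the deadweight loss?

Competitive equilibrium: 123.3 − 0.001Q = 76.75 + 0.003Q → Q* = 11637.5, P* = 111.6625.
At the floor P = 120.5, quantity demanded = (123.3 − 120.5)/0.001 = 2800.
Sellers' marginal cost at Q' = 2800: 76.75 + 0.003·2800 = 85.15.
ΔQ = 11637.5 − 2800 = 8837.5; wedge = 120.5 − 85.15 = 35.35.
Deadweight loss = ½ × 8837.5 × 35.35 = €156202.81 thousand.

€156202.81 thousand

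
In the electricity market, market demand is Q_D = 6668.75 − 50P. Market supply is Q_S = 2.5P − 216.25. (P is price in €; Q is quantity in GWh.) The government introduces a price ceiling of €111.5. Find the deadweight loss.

€506.42

In inverse form: demand P = 133.375 − 0.02Q, supply P = 86.5 + 0.4Q.
Competitive equilibrium: 133.375 − 0.02Q = 86.5 + 0.4Q → Q* = 111.6071, P* = 131.1429.
At the ceiling P = 111.5, quantity supplied = (111.5 − 86.5)/0.4 = 62.5.
Willingness to pay at Q' = 62.5: 133.375 − 0.02·62.5 = 132.125.
ΔQ = 111.6071 − 62.5 = 49.1071; wedge = 132.125 − 111.5 = 20.625.
Deadweight loss = ½ × 49.1071 × 20.625 = €506.42.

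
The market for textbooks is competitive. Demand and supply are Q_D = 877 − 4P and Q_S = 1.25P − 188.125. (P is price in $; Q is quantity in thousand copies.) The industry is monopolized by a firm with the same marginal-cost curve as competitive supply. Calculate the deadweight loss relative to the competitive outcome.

In inverse form: demand P = 219.25 − 0.25Q, supply P = 150.5 + 0.8Q.
Competitive equilibrium: 219.25 − 0.25Q = 150.5 + 0.8Q → Q* = 65.4762, P* = 202.881.
Marginal revenue: MR = 219.25 − 0.5Q. Set MR = MC: 219.25 − 0.5Q = 150.5 + 0.8Q → Q_m = 52.8846.
Price P_m = 219.25 − 0.25·52.8846 = 206.0289; MC(Q_m) = 150.5 + 0.8·52.8846 = 192.8077.
Competitive Q* = 65.4762, so ΔQ = 12.5916; wedge = 206.0289 − 192.8077 = 13.2212.
DWL = ½ × 12.5916 × 13.2212 = $83.24 thousand.

$83.24 thousand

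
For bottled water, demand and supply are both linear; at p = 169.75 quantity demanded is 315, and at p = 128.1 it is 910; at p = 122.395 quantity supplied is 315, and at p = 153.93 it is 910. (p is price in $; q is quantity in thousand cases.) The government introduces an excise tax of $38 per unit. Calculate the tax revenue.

Demand slope = (128.1 − 169.75)/(910 − 315) = −0.07, so p = 191.8 − 0.07q.
Supply slope = (153.93 − 122.395)/(910 − 315) = 0.053, so p = 105.7 + 0.053q.
Competitive equilibrium: 191.8 − 0.07q = 105.7 + 0.053q → q* = 700, p* = 142.8.
With the tax, the buyer price exceeds the seller price by 38: (191.8 − 0.07q) − (105.7 + 0.053q) = 38 → q' = 391.0569.
Tax revenue = 38 × 391.0569 = $14860.16 thousand.

$14860.16 thousand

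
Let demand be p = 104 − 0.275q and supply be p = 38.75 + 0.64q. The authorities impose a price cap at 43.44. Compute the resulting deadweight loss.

1872.95

Competitive equilibrium: 104 − 0.275q = 38.75 + 0.64q → q* = 71.3115, p* = 84.3893.
At the ceiling p = 43.44, quantity supplied = (43.44 − 38.75)/0.64 = 7.3281.
Willingness to pay at q' = 7.3281: 104 − 0.275·7.3281 = 101.9848.
Δq = 71.3115 − 7.3281 = 63.9834; wedge = 101.9848 − 43.44 = 58.5448.
DWL = ½ × 63.9834 × 58.5448 = 1872.95.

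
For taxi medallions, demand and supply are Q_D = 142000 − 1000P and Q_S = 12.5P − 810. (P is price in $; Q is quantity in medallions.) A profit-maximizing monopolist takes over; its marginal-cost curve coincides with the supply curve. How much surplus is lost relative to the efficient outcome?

In inverse form: demand P = 142 − 0.001Q, supply P = 64.8 + 0.08Q.
Competitive equilibrium: 142 − 0.001Q = 64.8 + 0.08Q → Q* = 953.0864, P* = 141.0469.
Marginal revenue: MR = 142 − 0.002Q. Set MR = MC: 142 − 0.002Q = 64.8 + 0.08Q → Q_m = 941.4634.
Price P_m = 142 − 0.001·941.4634 = 141.0585; MC(Q_m) = 64.8 + 0.08·941.4634 = 140.1171.
Competitive Q* = 953.0864, so ΔQ = 11.623; wedge = 141.0585 − 140.1171 = 0.9414.
The triangle = ½ × 11.623 × 0.9414 = $5.47.

$5.47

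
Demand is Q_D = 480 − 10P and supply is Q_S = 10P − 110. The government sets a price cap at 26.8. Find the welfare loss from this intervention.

In inverse form: demand P = 48 − 0.1Q, supply P = 11 + 0.1Q.
Competitive equilibrium: 48 − 0.1Q = 11 + 0.1Q → Q* = 185, P* = 29.5.
At the ceiling P = 26.8, quantity supplied = (26.8 − 11)/0.1 = 158.
Willingness to pay at Q' = 158: 48 − 0.1·158 = 32.2.
ΔQ = 185 − 158 = 27; wedge = 32.2 − 26.8 = 5.4.
Welfare loss = ½ × 27 × 5.4 = 72.90.

72.90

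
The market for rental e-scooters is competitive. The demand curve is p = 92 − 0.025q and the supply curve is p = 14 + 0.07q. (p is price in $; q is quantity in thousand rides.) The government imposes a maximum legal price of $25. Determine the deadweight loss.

Competitive equilibrium: 92 − 0.025q = 14 + 0.07q → q* = 821.05263, p* = 71.47368.
At the ceiling p = 25, quantity supplied = (25 − 14)/0.07 = 157.14286.
Willingness to pay at q' = 157.14286: 92 − 0.025·157.14286 = 88.07143.
Δq = 821.05263 − 157.14286 = 663.90977; wedge = 88.07143 − 25 = 63.07143.
Welfare loss = ½ × 663.90977 × 63.07143 = $20936.87 thousand.

$20936.87 thousand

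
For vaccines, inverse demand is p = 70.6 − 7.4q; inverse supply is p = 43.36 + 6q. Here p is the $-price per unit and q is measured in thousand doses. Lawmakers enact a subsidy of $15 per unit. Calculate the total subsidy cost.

$47.28 thousand

Competitive equilibrium: 70.6 − 7.4q = 43.36 + 6q → q* = 2.0328, p* = 55.557.
The subsidy lowers effective supply by 15: p = 28.36 + 6q.
New quantity: 70.6 − 7.4q = 28.36 + 6q → q' = 3.1522.
Total subsidy cost = 15 × 3.1522 = $47.28 thousand.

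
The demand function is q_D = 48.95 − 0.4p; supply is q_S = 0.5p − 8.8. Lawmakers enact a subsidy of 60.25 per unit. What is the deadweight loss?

403.34

In inverse form: demand p = 122.375 − 2.5q, supply p = 17.6 + 2q.
Competitive equilibrium: 122.375 − 2.5q = 17.6 + 2q → q* = 23.2833, p* = 64.1667.
The subsidy lowers effective supply by 60.25: p = 2q − 42.65.
New quantity: 122.375 − 2.5q = 2q − 42.65 → q' = 36.6722.
Overproduction Δq = 36.6722 − 23.2833 = 13.3889; wedge = subsidy = 60.25.
Deadweight loss = ½ × 13.3889 × 60.25 = 403.34.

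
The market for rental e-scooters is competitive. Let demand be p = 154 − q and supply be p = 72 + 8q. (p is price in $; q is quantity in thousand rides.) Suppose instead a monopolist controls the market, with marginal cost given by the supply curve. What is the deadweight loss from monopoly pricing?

$3.74 thousand

Competitive equilibrium: 154 − q = 72 + 8q → q* = 9.1111, p* = 144.8889.
Marginal revenue: MR = 154 − 2q. Set MR = MC: 154 − 2q = 72 + 8q → q_m = 8.2.
Price p_m = 154 − 1·8.2 = 145.8; MC(q_m) = 72 + 8·8.2 = 137.6.
Competitive q* = 9.1111, so Δq = 0.9111; wedge = 145.8 − 137.6 = 8.2.
The triangle = ½ × 0.9111 × 8.2 = $3.74 thousand.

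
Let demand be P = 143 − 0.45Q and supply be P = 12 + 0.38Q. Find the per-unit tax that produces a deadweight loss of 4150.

Competitive equilibrium: 143 − 0.45Q = 12 + 0.38Q → Q* = 157.8313, P* = 71.9759.
A tax t gives ΔQ = t/0.83 and wedge t, so DWL = t²/1.66.
t²/1.66 = 4150 → t² = 6889 → t = 83.

83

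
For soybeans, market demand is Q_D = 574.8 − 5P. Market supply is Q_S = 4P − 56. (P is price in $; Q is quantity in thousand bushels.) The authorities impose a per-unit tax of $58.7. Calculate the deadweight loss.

$3828.54 thousand

In inverse form: demand P = 114.96 − 0.2Q, supply P = 14 + 0.25Q.
Competitive equilibrium: 114.96 − 0.2Q = 14 + 0.25Q → Q* = 224.35556, P* = 70.08889.
With the tax, the buyer price exceeds the seller price by 58.7: (114.96 − 0.2Q) − (14 + 0.25Q) = 58.7 → Q' = 93.91111.
ΔQ = 224.35556 − 93.91111 = 130.44445; the wedge equals the tax, 58.7.
The triangle = ½ × 130.44445 × 58.7 = $3828.54 thousand.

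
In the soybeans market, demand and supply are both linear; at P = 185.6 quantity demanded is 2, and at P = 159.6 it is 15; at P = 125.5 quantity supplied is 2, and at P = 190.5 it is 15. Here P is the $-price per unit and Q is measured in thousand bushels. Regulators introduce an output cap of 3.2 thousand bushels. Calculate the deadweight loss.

Demand slope = (159.6 − 185.6)/(15 − 2) = −2, so P = 189.6 − 2Q.
Supply slope = (190.5 − 125.5)/(15 − 2) = 5, so P = 115.5 + 5Q.
Competitive equilibrium: 189.6 − 2Q = 115.5 + 5Q → Q* = 10.5857, P* = 168.4286.
At Q = 3.2: demand price = 189.6 − 2·3.2 = 183.2; supply price = 115.5 + 5·3.2 = 131.5.
ΔQ = 10.5857 − 3.2 = 7.3857; wedge = 183.2 − 131.5 = 51.7.
DWL = ½ × 7.3857 × 51.7 = $190.92 thousand.

$190.92 thousand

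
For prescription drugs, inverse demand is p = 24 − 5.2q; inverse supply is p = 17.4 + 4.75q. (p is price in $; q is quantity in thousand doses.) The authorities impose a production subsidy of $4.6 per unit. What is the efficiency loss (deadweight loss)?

$1.06 thousand

Competitive equilibrium: 24 − 5.2q = 17.4 + 4.75q → q* = 0.6633, p* = 20.5508.
The subsidy lowers effective supply by 4.6: p = 12.8 + 4.75q.
New quantity: 24 − 5.2q = 12.8 + 4.75q → q' = 1.1256.
Overproduction Δq = 1.1256 − 0.6633 = 0.4623; wedge = subsidy = 4.6.
The triangle = ½ × 0.4623 × 4.6 = $1.06 thousand.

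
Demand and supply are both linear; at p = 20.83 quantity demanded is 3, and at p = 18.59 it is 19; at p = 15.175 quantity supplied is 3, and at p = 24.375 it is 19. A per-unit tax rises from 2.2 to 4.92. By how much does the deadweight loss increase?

Demand slope = (18.59 − 20.83)/(19 − 3) = −0.14, so p = 21.25 − 0.14q.
Supply slope = (24.375 − 15.175)/(19 − 3) = 0.575, so p = 13.45 + 0.575q.
Competitive equilibrium: 21.25 − 0.14q = 13.45 + 0.575q → q* = 10.9091, p* = 19.7227.
For a per-unit tax t: Δq = t/0.715, so DWL = ½·t·(t/0.715) = t²/1.43.
At t = 2.2: DWL = 3.385. At t = 4.92: DWL = 16.928.
Increase = 16.928 − 3.385 = 13.54.

13.54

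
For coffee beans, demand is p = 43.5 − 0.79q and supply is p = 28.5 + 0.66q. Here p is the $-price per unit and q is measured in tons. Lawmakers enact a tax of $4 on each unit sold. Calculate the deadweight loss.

$5.52

Competitive equilibrium: 43.5 − 0.79q = 28.5 + 0.66q → q* = 10.3448, p* = 35.3276.
With the tax, the buyer price exceeds the seller price by 4: (43.5 − 0.79q) − (28.5 + 0.66q) = 4 → q' = 7.5862.
Δq = 10.3448 − 7.5862 = 2.7586; the wedge equals the tax, 4.
Deadweight loss = ½ × 2.7586 × 4 = $5.52.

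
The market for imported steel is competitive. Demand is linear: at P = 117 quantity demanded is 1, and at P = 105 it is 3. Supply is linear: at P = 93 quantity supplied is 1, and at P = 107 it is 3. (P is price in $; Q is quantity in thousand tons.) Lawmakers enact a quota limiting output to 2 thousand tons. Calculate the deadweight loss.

$4.65 thousand

Demand slope = (105 − 117)/(3 − 1) = −6, so P = 123 − 6Q.
Supply slope = (107 − 93)/(3 − 1) = 7, so P = 86 + 7Q.
Competitive equilibrium: 123 − 6Q = 86 + 7Q → Q* = 2.8462, P* = 105.9231.
At Q = 2: demand price = 123 − 6·2 = 111; supply price = 86 + 7·2 = 100.
ΔQ = 2.8462 − 2 = 0.8462; wedge = 111 − 100 = 11.
The triangle = ½ × 0.8462 × 11 = $4.65 thousand.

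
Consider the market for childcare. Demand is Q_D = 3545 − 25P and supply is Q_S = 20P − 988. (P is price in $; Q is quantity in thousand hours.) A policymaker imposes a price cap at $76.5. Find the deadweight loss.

In inverse form: demand P = 141.8 − 0.04Q, supply P = 49.4 + 0.05Q.
Competitive equilibrium: 141.8 − 0.04Q = 49.4 + 0.05Q → Q* = 1026.6667, P* = 100.7333.
At the ceiling P = 76.5, quantity supplied = (76.5 − 49.4)/0.05 = 542.
Willingness to pay at Q' = 542: 141.8 − 0.04·542 = 120.12.
ΔQ = 1026.6667 − 542 = 484.6667; wedge = 120.12 − 76.5 = 43.62.
Welfare loss = ½ × 484.6667 × 43.62 = $10570.58 thousand.

$10570.58 thousand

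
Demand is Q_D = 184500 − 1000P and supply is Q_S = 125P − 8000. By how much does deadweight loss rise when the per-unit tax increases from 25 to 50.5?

In inverse form: demand P = 184.5 − 0.001Q, supply P = 64 + 0.008Q.
Competitive equilibrium: 184.5 − 0.001Q = 64 + 0.008Q → Q* = 13388.8889, P* = 171.1111.
For a per-unit tax t: ΔQ = t/0.009, so DWL = ½·t·(t/0.009) = t²/0.018.
At t = 25: DWL = 34722.222. At t = 50.5: DWL = 141680.556.
Increase = 141680.556 − 34722.222 = 106958.33.

106958.33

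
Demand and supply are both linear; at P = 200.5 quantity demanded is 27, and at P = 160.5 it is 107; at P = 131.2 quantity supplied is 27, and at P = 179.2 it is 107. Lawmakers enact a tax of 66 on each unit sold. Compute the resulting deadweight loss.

1980

Demand slope = (160.5 − 200.5)/(107 − 27) = −0.5, so P = 214 − 0.5Q.
Supply slope = (179.2 − 131.2)/(107 − 27) = 0.6, so P = 115 + 0.6Q.
Competitive equilibrium: 214 − 0.5Q = 115 + 0.6Q → Q* = 90, P* = 169.
With the tax, the buyer price exceeds the seller price by 66: (214 − 0.5Q) − (115 + 0.6Q) = 66 → Q' = 30.
ΔQ = 90 − 30 = 60; the wedge equals the tax, 66.
The triangle = ½ × 60 × 66 = 1980.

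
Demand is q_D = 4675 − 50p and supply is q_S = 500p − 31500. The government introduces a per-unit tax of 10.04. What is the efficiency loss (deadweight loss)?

2290.95

In inverse form: demand p = 93.5 − 0.02q, supply p = 63 + 0.002q.
Competitive equilibrium: 93.5 − 0.02q = 63 + 0.002q → q* = 1386.3636, p* = 65.7727.
With the tax, the buyer price exceeds the seller price by 10.04: (93.5 − 0.02q) − (63 + 0.002q) = 10.04 → q' = 930.
Δq = 1386.3636 − 930 = 456.3636; the wedge equals the tax, 10.04.
Deadweight loss = ½ × 456.3636 × 10.04 = 2290.95.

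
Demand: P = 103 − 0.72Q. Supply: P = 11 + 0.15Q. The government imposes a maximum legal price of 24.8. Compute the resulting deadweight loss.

82.21

Competitive equilibrium: 103 − 0.72Q = 11 + 0.15Q → Q* = 105.7471, P* = 26.8621.
At the ceiling P = 24.8, quantity supplied = (24.8 − 11)/0.15 = 92.
Willingness to pay at Q' = 92: 103 − 0.72·92 = 36.76.
ΔQ = 105.7471 − 92 = 13.7471; wedge = 36.76 − 24.8 = 11.96.
The triangle = ½ × 13.7471 × 11.96 = 82.21.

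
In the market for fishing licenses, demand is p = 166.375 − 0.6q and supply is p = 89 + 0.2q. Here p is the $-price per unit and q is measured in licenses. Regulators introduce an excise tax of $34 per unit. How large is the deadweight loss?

Competitive equilibrium: 166.375 − 0.6q = 89 + 0.2q → q* = 96.7188, p* = 108.3438.
With the tax, the buyer price exceeds the seller price by 34: (166.375 − 0.6q) − (89 + 0.2q) = 34 → q' = 54.2188.
Δq = 96.7188 − 54.2188 = 42.5; the wedge equals the tax, 34.
The triangle = ½ × 42.5 × 34 = $722.50.

$722.50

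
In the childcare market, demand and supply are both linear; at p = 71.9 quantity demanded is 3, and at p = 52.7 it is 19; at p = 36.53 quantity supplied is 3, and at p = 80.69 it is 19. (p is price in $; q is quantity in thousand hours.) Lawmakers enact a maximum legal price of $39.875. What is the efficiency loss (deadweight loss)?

$118 thousand

Demand slope = (52.7 − 71.9)/(19 − 3) = −1.2, so p = 75.5 − 1.2q.
Supply slope = (80.69 − 36.53)/(19 − 3) = 2.76, so p = 28.25 + 2.76q.
Competitive equilibrium: 75.5 − 1.2q = 28.25 + 2.76q → q* = 11.9318, p* = 61.1818.
At the ceiling p = 39.875, quantity supplied = (39.875 − 28.25)/2.76 = 4.212.
Willingness to pay at q' = 4.212: 75.5 − 1.2·4.212 = 70.4456.
Δq = 11.9318 − 4.212 = 7.7198; wedge = 70.4456 − 39.875 = 30.5706.
The triangle = ½ × 7.7198 × 30.5706 = $118 thousand.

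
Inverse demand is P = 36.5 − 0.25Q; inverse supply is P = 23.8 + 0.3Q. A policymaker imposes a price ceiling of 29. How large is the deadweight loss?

Competitive equilibrium: 36.5 − 0.25Q = 23.8 + 0.3Q → Q* = 23.0909, P* = 30.7273.
At the ceiling P = 29, quantity supplied = (29 − 23.8)/0.3 = 17.3333.
Willingness to pay at Q' = 17.3333: 36.5 − 0.25·17.3333 = 32.1667.
ΔQ = 23.0909 − 17.3333 = 5.7576; wedge = 32.1667 − 29 = 3.1667.
DWL = ½ × 5.7576 × 3.1667 = 9.12.

9.12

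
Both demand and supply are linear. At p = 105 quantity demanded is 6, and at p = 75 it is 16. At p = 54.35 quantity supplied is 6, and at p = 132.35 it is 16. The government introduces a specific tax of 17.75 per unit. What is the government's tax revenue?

160.57

Demand slope = (75 − 105)/(16 − 6) = −3, so p = 123 − 3q.
Supply slope = (132.35 − 54.35)/(16 − 6) = 7.8, so p = 7.55 + 7.8q.
Competitive equilibrium: 123 − 3q = 7.55 + 7.8q → q* = 10.6898, p* = 90.9306.
With the tax, the buyer price exceeds the seller price by 17.75: (123 − 3q) − (7.55 + 7.8q) = 17.75 → q' = 9.0463.
Tax revenue = 17.75 × 9.0463 = 160.57.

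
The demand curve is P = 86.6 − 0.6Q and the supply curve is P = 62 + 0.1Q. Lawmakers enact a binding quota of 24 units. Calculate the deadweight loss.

43.46

Competitive equilibrium: 86.6 − 0.6Q = 62 + 0.1Q → Q* = 35.1429, P* = 65.5143.
At Q = 24: demand price = 86.6 − 0.6·24 = 72.2; supply price = 62 + 0.1·24 = 64.4.
ΔQ = 35.1429 − 24 = 11.1429; wedge = 72.2 − 64.4 = 7.8.
DWL = ½ × 11.1429 × 7.8 = 43.46.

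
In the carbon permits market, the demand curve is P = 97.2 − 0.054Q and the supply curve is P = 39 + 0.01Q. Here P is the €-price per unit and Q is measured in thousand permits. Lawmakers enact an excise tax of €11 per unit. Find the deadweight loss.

€945.31 thousand

Competitive equilibrium: 97.2 − 0.054Q = 39 + 0.01Q → Q* = 909.375, P* = 48.0938.
With the tax, the buyer price exceeds the seller price by 11: (97.2 − 0.054Q) − (39 + 0.01Q) = 11 → Q' = 737.5.
ΔQ = 909.375 − 737.5 = 171.875; the wedge equals the tax, 11.
Welfare loss = ½ × 171.875 × 11 = €945.31 thousand.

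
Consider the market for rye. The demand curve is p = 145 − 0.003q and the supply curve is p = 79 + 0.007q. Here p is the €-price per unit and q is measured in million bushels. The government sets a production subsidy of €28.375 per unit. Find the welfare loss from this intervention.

€40257.03 million

Competitive equilibrium: 145 − 0.003q = 79 + 0.007q → q* = 6600, p* = 125.2.
The subsidy lowers effective supply by 28.375: p = 50.625 + 0.007q.
New quantity: 145 − 0.003q = 50.625 + 0.007q → q' = 9437.5.
Overproduction Δq = 9437.5 − 6600 = 2837.5; wedge = subsidy = 28.375.
The triangle = ½ × 2837.5 × 28.375 = €40257.03 million.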